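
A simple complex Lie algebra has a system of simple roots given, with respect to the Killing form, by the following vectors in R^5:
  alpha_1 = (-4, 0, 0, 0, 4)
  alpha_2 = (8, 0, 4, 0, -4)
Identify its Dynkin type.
Compute the Cartan integers a_ij = 2(alpha_i, alpha_j)/(alpha_j, alpha_j); the resulting 2x2 Cartan matrix is
[[2, -1], [-3, 2]].
The roots have two lengths (squared-length ratio 3:1); the short ones are alpha_{1}. The associated Dynkin diagram is two nodes joined by a triple edge (G_2), so the type is G_2.

G2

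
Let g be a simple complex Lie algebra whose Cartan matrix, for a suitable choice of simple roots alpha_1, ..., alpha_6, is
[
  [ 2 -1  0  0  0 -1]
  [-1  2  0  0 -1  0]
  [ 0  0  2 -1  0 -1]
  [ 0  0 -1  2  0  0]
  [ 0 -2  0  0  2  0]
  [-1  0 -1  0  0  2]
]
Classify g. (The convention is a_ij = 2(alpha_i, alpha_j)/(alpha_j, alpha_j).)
The matrix has rank 6 with 2's on the diagonal. Reading the off-diagonal entries as Dynkin edges (a single edge where a_ij = a_ji = -1; a double or triple edge where a_ij * a_ji = 2 or 3), the diagram is a chain of 6 nodes with a double edge at one end; the terminal node there is the unique long simple root (C_6). One simple-root ordering that puts it in standard form is (alpha_4, alpha_3, alpha_6, alpha_1, alpha_2, alpha_5). So the algebra is type C_6, i.e. sp(12).

type C_6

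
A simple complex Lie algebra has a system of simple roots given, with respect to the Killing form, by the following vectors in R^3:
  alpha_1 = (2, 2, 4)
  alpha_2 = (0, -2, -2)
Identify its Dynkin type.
G_2

Compute the Cartan integers a_ij = 2(alpha_i, alpha_j)/(alpha_j, alpha_j); the resulting 2x2 Cartan matrix is
[[2, -3], [-1, 2]].
The roots have two lengths (squared-length ratio 3:1); the short ones are alpha_{2}. The associated Dynkin diagram is two nodes joined by a triple edge (G_2), so the type is G_2.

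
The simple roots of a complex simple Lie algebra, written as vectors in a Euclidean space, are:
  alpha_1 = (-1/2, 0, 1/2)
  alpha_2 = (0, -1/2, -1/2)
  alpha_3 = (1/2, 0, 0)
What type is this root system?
B_3 (so(7))

Compute the Cartan integers a_ij = 2(alpha_i, alpha_j)/(alpha_j, alpha_j); the resulting 3x3 Cartan matrix is
[[2, -1, -2], [-1, 2, 0], [-1, 0, 2]].
The roots have two lengths (squared-length ratio 2:1); the short ones are alpha_{3}. The associated Dynkin diagram is a chain of 3 nodes with a double edge at one end; the terminal node there is the unique short simple root (B_3), so the type is B_3 (the algebra so(7)).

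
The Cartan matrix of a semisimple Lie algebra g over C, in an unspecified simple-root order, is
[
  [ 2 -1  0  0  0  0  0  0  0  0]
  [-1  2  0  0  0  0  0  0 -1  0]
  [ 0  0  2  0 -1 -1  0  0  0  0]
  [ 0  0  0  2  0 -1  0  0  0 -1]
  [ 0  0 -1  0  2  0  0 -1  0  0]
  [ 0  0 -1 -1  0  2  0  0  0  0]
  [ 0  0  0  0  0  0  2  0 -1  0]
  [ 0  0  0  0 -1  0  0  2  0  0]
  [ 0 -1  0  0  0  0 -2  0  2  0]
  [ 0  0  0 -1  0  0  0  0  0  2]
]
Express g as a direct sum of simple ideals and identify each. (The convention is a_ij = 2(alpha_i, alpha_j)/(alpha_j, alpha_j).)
The diagram associated to this matrix has two connected components: the simple roots {alpha_3, alpha_4, alpha_5, alpha_6, alpha_8, alpha_10} form a chain of 6 nodes with single edges (A_6), and {alpha_1, alpha_2, alpha_7, alpha_9} form a chain of 4 nodes with a double edge at one end; the terminal node there is the unique short simple root (B_4). A semisimple Lie algebra decomposes uniquely as the direct sum of simple ideals, one per connected component of its Dynkin diagram, so g ≅ A_6 ⊕ B_4 (dimension 48 + 36 = 84).

type A_6 ⊕ type B_4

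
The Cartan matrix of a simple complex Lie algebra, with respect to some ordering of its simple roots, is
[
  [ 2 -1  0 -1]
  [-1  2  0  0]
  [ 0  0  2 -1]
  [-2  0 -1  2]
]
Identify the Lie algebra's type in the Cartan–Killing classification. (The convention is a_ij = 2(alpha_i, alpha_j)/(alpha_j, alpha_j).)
type F_4

The matrix has rank 4 with 2's on the diagonal. Reading the off-diagonal entries as Dynkin edges (a single edge where a_ij = a_ji = -1; a double or triple edge where a_ij * a_ji = 2 or 3), the diagram is a chain of 4 nodes with a double edge between the middle two (F_4). One simple-root ordering that puts it in standard form is (alpha_3, alpha_4, alpha_1, alpha_2). So the algebra is type F_4.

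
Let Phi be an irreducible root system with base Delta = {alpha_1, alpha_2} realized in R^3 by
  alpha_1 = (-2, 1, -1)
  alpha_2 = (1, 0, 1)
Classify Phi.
type G_2

Compute the Cartan integers a_ij = 2(alpha_i, alpha_j)/(alpha_j, alpha_j); the resulting 2x2 Cartan matrix is
[[2, -3], [-1, 2]].
The roots have two lengths (squared-length ratio 3:1); the short ones are alpha_{2}. The associated Dynkin diagram is two nodes joined by a triple edge (G_2), so the type is G_2.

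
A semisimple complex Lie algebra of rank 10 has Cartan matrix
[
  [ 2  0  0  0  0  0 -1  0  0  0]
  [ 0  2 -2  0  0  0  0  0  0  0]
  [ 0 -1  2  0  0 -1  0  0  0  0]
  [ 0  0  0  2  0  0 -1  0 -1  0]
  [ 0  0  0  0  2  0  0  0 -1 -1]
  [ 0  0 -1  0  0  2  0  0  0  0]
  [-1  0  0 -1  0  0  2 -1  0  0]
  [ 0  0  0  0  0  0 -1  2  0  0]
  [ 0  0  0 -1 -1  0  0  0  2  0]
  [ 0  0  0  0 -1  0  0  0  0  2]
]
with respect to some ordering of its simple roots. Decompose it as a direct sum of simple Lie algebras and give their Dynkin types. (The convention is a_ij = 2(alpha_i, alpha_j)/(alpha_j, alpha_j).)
C3 + D7

The diagram associated to this matrix has two connected components: the simple roots {alpha_2, alpha_3, alpha_6} form a chain of 3 nodes with a double edge at one end; the terminal node there is the unique long simple root (C_3), and {alpha_1, alpha_4, alpha_5, alpha_7, alpha_8, alpha_9, alpha_10} form a chain of 5 nodes with a fork of two nodes at one end (D_7). A semisimple Lie algebra decomposes uniquely as the direct sum of simple ideals, one per connected component of its Dynkin diagram, so g ≅ C_3 ⊕ D_7 (dimension 21 + 91 = 112).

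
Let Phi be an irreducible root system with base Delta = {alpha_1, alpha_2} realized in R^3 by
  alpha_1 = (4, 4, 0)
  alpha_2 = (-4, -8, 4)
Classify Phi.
G_2

Compute the Cartan integers a_ij = 2(alpha_i, alpha_j)/(alpha_j, alpha_j); the resulting 2x2 Cartan matrix is
[[2, -1], [-3, 2]].
The roots have two lengths (squared-length ratio 3:1); the short ones are alpha_{1}. The associated Dynkin diagram is two nodes joined by a triple edge (G_2), so the type is G_2.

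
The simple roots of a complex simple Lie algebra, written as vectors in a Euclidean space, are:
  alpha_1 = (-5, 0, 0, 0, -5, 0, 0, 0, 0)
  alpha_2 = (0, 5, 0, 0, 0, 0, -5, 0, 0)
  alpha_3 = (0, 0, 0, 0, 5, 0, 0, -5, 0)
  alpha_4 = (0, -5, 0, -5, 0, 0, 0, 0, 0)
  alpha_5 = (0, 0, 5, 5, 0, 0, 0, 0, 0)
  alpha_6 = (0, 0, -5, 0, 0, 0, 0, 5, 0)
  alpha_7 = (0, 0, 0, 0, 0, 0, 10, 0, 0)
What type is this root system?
C_7

Compute the Cartan integers a_ij = 2(alpha_i, alpha_j)/(alpha_j, alpha_j); the resulting 7x7 Cartan matrix is
[[2, 0, -1, 0, 0, 0, 0], [0, 2, 0, -1, 0, 0, -1], [-1, 0, 2, 0, 0, -1, 0], [0, -1, 0, 2, -1, 0, 0], [0, 0, 0, -1, 2, -1, 0], [0, 0, -1, 0, -1, 2, 0], [0, -2, 0, 0, 0, 0, 2]].
The roots have two lengths (squared-length ratio 2:1); the short ones are alpha_{1,2,3,4,5,6}. The associated Dynkin diagram is a chain of 7 nodes with a double edge at one end; the terminal node there is the unique long simple root (C_7), so the type is C_7 (the algebra sp(14)).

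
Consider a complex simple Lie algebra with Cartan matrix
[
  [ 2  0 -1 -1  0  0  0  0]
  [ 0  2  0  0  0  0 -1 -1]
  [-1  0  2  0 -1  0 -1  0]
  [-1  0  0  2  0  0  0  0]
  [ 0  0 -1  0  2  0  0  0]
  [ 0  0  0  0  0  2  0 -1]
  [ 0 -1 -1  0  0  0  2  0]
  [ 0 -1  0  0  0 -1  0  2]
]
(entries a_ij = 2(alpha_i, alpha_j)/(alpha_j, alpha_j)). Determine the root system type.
type E_8

The matrix has rank 8 with 2's on the diagonal. Reading the off-diagonal entries as Dynkin edges (a single edge where a_ij = a_ji = -1; a double or triple edge where a_ij * a_ji = 2 or 3), the diagram is a chain of 7 nodes with one extra node attached to the third node from one end (E_8). One simple-root ordering that puts it in standard form is (alpha_4, alpha_5, alpha_1, alpha_3, alpha_7, alpha_2, alpha_8, alpha_6). So the algebra is type E_8.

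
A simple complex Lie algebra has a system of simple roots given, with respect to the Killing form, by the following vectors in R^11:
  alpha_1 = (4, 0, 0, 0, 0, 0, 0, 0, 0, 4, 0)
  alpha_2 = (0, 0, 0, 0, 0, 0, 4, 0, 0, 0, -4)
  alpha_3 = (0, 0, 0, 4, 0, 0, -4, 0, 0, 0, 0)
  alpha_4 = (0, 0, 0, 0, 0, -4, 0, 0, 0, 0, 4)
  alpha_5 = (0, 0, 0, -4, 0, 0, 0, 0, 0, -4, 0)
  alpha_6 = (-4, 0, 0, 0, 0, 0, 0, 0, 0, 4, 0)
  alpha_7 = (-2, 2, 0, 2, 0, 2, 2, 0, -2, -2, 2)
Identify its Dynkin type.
Compute the Cartan integers a_ij = 2(alpha_i, alpha_j)/(alpha_j, alpha_j); the resulting 7x7 Cartan matrix is
[[2, 0, 0, 0, -1, 0, -1], [0, 2, -1, -1, 0, 0, 0], [0, -1, 2, 0, -1, 0, 0], [0, -1, 0, 2, 0, 0, 0], [-1, 0, -1, 0, 2, -1, 0], [0, 0, 0, 0, -1, 2, 0], [-1, 0, 0, 0, 0, 0, 2]].
All simple roots have the same length, so the diagram is simply laced. The associated Dynkin diagram is a chain of 6 nodes with one extra node attached to the third node from one end (E_7), so the type is E_7.

E_7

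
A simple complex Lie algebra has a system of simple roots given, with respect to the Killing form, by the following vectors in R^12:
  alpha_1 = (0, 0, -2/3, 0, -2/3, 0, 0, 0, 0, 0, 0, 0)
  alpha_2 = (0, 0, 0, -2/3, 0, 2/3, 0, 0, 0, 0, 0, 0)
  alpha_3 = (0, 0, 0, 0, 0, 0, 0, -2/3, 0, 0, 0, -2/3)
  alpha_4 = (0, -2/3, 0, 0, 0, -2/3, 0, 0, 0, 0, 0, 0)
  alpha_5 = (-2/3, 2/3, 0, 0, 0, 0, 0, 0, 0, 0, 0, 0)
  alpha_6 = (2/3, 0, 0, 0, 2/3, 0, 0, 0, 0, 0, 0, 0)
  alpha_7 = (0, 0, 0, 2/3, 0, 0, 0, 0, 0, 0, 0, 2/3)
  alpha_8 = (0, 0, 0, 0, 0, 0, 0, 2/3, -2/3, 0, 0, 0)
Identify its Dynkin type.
A_8 (sl(9))

Compute the Cartan integers a_ij = 2(alpha_i, alpha_j)/(alpha_j, alpha_j); the resulting 8x8 Cartan matrix is
[[2, 0, 0, 0, 0, -1, 0, 0], [0, 2, 0, -1, 0, 0, -1, 0], [0, 0, 2, 0, 0, 0, -1, -1], [0, -1, 0, 2, -1, 0, 0, 0], [0, 0, 0, -1, 2, -1, 0, 0], [-1, 0, 0, 0, -1, 2, 0, 0], [0, -1, -1, 0, 0, 0, 2, 0], [0, 0, -1, 0, 0, 0, 0, 2]].
All simple roots have the same length, so the diagram is simply laced. The associated Dynkin diagram is a chain of 8 nodes with single edges (A_8), so the type is A_8 (the algebra sl(9)).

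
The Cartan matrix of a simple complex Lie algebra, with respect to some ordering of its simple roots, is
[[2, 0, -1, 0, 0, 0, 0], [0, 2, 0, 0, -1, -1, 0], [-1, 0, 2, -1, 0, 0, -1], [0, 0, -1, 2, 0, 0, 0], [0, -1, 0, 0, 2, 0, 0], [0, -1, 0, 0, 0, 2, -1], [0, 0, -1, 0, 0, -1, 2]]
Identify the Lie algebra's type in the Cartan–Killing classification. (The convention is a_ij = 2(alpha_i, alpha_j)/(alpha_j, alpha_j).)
D_7 (so(14))

The matrix has rank 7 with 2's on the diagonal. Reading the off-diagonal entries as Dynkin edges (a single edge where a_ij = a_ji = -1; a double or triple edge where a_ij * a_ji = 2 or 3), the diagram is a chain of 5 nodes with a fork of two nodes at one end (D_7). One simple-root ordering that puts it in standard form is (alpha_5, alpha_2, alpha_6, alpha_7, alpha_3, alpha_4, alpha_1). So the algebra is type D_7, i.e. so(14).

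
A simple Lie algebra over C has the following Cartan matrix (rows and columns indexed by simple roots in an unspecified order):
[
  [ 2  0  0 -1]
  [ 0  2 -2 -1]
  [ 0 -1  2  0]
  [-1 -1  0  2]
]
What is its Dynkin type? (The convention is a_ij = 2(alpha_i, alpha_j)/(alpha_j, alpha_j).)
The matrix has rank 4 with 2's on the diagonal. Reading the off-diagonal entries as Dynkin edges (a single edge where a_ij = a_ji = -1; a double or triple edge where a_ij * a_ji = 2 or 3), the diagram is a chain of 4 nodes with a double edge at one end; the terminal node there is the unique short simple root (B_4). One simple-root ordering that puts it in standard form is (alpha_1, alpha_4, alpha_2, alpha_3). So the algebra is type B_4, i.e. so(9).

B_4 (so(9))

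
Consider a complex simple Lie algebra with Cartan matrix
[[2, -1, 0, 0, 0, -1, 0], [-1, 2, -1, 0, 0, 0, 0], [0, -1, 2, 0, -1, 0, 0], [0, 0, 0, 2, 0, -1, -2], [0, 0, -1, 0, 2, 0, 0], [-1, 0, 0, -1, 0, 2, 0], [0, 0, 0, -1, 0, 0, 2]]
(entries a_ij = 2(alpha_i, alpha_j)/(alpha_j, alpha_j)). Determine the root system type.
The matrix has rank 7 with 2's on the diagonal. Reading the off-diagonal entries as Dynkin edges (a single edge where a_ij = a_ji = -1; a double or triple edge where a_ij * a_ji = 2 or 3), the diagram is a chain of 7 nodes with a double edge at one end; the terminal node there is the unique short simple root (B_7). One simple-root ordering that puts it in standard form is (alpha_5, alpha_3, alpha_2, alpha_1, alpha_6, alpha_4, alpha_7). So the algebra is type B_7, i.e. so(15).

B_7 (so(15))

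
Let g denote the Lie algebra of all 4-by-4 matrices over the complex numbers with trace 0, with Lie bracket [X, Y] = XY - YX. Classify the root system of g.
A_3 (sl(4))

This is sl(4), which has dimension 4^2 - 1 = 15 and rank 4 - 1 = 3 (a Cartan subalgebra is the diagonal traceless matrices). In the classification of classical Lie algebras, the special linear algebra sl(n+1) has type A_n; here n = 3, so the Dynkin diagram is a chain of 3 nodes with single edges (A_3). Hence the type is A_3.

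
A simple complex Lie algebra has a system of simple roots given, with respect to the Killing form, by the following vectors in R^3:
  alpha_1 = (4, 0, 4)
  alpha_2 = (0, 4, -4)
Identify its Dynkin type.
Compute the Cartan integers a_ij = 2(alpha_i, alpha_j)/(alpha_j, alpha_j); the resulting 2x2 Cartan matrix is
[[2, -1], [-1, 2]].
All simple roots have the same length, so the diagram is simply laced. The associated Dynkin diagram is a chain of 2 nodes with single edges (A_2), so the type is A_2 (the algebra sl(3)).

A_2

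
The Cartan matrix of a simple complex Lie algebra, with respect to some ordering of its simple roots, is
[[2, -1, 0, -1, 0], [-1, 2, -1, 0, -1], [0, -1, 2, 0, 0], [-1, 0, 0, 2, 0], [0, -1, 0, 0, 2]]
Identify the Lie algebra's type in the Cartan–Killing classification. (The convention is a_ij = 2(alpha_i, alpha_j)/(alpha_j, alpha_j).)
D5

The matrix has rank 5 with 2's on the diagonal. Reading the off-diagonal entries as Dynkin edges (a single edge where a_ij = a_ji = -1; a double or triple edge where a_ij * a_ji = 2 or 3), the diagram is a chain of 3 nodes with a fork of two nodes at one end (D_5). One simple-root ordering that puts it in standard form is (alpha_4, alpha_1, alpha_2, alpha_3, alpha_5). So the algebra is type D_5, i.e. so(10).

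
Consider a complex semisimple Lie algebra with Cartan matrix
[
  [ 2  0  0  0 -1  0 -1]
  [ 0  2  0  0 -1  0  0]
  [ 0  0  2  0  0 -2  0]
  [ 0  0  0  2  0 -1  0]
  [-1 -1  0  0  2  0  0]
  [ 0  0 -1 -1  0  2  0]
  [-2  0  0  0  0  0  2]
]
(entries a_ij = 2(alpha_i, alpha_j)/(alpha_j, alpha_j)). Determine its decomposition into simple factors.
C_3 + C_4

The diagram associated to this matrix has two connected components: the simple roots {alpha_3, alpha_4, alpha_6} form a chain of 3 nodes with a double edge at one end; the terminal node there is the unique long simple root (C_3), and {alpha_1, alpha_2, alpha_5, alpha_7} form a chain of 4 nodes with a double edge at one end; the terminal node there is the unique long simple root (C_4). A semisimple Lie algebra decomposes uniquely as the direct sum of simple ideals, one per connected component of its Dynkin diagram, so g ≅ C_3 ⊕ C_4 (dimension 21 + 36 = 57).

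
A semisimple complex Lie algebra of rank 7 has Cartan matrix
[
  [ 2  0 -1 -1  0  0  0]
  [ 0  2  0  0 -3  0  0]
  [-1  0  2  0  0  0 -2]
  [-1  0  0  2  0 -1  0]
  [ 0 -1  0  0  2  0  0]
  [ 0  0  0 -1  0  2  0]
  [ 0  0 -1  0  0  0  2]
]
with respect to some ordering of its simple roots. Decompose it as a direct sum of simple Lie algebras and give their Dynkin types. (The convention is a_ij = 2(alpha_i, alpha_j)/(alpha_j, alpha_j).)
B_5 (so(11)) ⊕ G_2

The diagram associated to this matrix has two connected components: the simple roots {alpha_1, alpha_3, alpha_4, alpha_6, alpha_7} form a chain of 5 nodes with a double edge at one end; the terminal node there is the unique short simple root (B_5), and {alpha_2, alpha_5} form two nodes joined by a triple edge (G_2). A semisimple Lie algebra decomposes uniquely as the direct sum of simple ideals, one per connected component of its Dynkin diagram, so g ≅ B_5 ⊕ G_2 (dimension 55 + 14 = 69).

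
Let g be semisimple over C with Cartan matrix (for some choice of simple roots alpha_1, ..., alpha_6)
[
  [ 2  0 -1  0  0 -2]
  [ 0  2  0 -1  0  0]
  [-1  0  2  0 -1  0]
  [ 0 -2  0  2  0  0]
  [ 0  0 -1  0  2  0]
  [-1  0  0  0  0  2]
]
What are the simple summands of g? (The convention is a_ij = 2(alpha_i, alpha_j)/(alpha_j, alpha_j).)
B_2 (so(5)) + B_4 (so(9))

The diagram associated to this matrix has two connected components: the simple roots {alpha_2, alpha_4} form a chain of 2 nodes with a double edge at one end; the terminal node there is the unique short simple root (B_2), and {alpha_1, alpha_3, alpha_5, alpha_6} form a chain of 4 nodes with a double edge at one end; the terminal node there is the unique short simple root (B_4). A semisimple Lie algebra decomposes uniquely as the direct sum of simple ideals, one per connected component of its Dynkin diagram, so g ≅ B_2 ⊕ B_4 (dimension 10 + 36 = 46).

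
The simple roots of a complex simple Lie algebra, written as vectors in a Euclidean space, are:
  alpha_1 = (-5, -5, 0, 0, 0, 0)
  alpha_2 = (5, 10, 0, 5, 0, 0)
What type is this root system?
Compute the Cartan integers a_ij = 2(alpha_i, alpha_j)/(alpha_j, alpha_j); the resulting 2x2 Cartan matrix is
[[2, -1], [-3, 2]].
The roots have two lengths (squared-length ratio 3:1); the short ones are alpha_{1}. The associated Dynkin diagram is two nodes joined by a triple edge (G_2), so the type is G_2.

type G_2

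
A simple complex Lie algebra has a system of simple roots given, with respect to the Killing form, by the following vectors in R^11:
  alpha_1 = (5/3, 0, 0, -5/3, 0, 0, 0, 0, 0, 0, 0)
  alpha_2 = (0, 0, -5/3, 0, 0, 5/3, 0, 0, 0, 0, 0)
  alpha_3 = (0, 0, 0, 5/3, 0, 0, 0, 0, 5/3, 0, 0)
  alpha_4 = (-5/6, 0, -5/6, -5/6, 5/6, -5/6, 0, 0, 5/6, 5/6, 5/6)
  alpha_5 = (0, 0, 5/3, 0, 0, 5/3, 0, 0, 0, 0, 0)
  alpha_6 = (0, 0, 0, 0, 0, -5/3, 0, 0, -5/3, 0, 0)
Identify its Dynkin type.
Compute the Cartan integers a_ij = 2(alpha_i, alpha_j)/(alpha_j, alpha_j); the resulting 6x6 Cartan matrix is
[[2, 0, -1, 0, 0, 0], [0, 2, 0, 0, 0, -1], [-1, 0, 2, 0, 0, -1], [0, 0, 0, 2, -1, 0], [0, 0, 0, -1, 2, -1], [0, -1, -1, 0, -1, 2]].
All simple roots have the same length, so the diagram is simply laced. The associated Dynkin diagram is a chain of 5 nodes with one extra node attached to the third node from one end (E_6), so the type is E_6.

E6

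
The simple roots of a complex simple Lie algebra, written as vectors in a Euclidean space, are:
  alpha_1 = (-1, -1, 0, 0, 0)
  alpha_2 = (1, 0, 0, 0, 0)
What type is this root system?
Compute the Cartan integers a_ij = 2(alpha_i, alpha_j)/(alpha_j, alpha_j); the resulting 2x2 Cartan matrix is
[[2, -2], [-1, 2]].
The roots have two lengths (squared-length ratio 2:1); the short ones are alpha_{2}. The associated Dynkin diagram is a chain of 2 nodes with a double edge at one end; the terminal node there is the unique short simple root (B_2), so the type is B_2 (the algebra so(5)).

B_2 (so(5))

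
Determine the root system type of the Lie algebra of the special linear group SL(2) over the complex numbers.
This is sl(2), which has dimension 2^2 - 1 = 3 and rank 2 - 1 = 1 (a Cartan subalgebra is the diagonal traceless matrices). In the classification of classical Lie algebras, the special linear algebra sl(n+1) has type A_n; here n = 1, so the Dynkin diagram is a chain of 1 nodes with single edges (A_1). Hence the type is A_1.

A1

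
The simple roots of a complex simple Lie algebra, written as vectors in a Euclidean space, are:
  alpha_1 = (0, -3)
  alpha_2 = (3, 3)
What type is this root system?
Compute the Cartan integers a_ij = 2(alpha_i, alpha_j)/(alpha_j, alpha_j); the resulting 2x2 Cartan matrix is
[[2, -1], [-2, 2]].
The roots have two lengths (squared-length ratio 2:1); the short ones are alpha_{1}. The associated Dynkin diagram is a chain of 2 nodes with a double edge at one end; the terminal node there is the unique short simple root (B_2), so the type is B_2 (the algebra so(5)).

B2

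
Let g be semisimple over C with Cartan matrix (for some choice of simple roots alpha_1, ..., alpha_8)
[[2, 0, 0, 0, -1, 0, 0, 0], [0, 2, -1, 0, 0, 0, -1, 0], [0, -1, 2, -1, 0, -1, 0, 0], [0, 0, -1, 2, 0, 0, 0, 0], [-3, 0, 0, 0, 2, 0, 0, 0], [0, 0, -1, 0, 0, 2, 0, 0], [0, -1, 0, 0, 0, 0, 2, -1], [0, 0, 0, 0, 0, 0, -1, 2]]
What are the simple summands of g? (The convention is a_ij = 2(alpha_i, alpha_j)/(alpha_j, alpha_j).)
D_6 (so(12)) ⊕ G_2

The diagram associated to this matrix has two connected components: the simple roots {alpha_2, alpha_3, alpha_4, alpha_6, alpha_7, alpha_8} form a chain of 4 nodes with a fork of two nodes at one end (D_6), and {alpha_1, alpha_5} form two nodes joined by a triple edge (G_2). A semisimple Lie algebra decomposes uniquely as the direct sum of simple ideals, one per connected component of its Dynkin diagram, so g ≅ D_6 ⊕ G_2 (dimension 66 + 14 = 80).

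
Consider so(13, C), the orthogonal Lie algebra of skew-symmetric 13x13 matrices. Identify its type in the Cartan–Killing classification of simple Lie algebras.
type B_6

This is so(13) with 13 odd, which has dimension 13(13-1)/2 = 78 and rank (13-1)/2 = 6. In the classification of classical Lie algebras, the orthogonal algebra so(2n+1) in an odd number of variables has type B_n; here n = 6, so the Dynkin diagram is a chain of 6 nodes with a double edge at one end; the terminal node there is the unique short simple root (B_6). Hence the type is B_6.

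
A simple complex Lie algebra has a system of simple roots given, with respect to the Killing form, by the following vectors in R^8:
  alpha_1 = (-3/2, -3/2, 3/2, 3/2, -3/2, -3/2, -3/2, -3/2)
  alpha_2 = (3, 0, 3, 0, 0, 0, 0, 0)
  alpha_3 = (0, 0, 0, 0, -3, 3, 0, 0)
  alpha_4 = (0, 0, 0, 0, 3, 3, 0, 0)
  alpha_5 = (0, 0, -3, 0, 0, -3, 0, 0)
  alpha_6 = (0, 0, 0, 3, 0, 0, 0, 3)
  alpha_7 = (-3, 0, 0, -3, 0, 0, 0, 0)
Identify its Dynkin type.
E_7

Compute the Cartan integers a_ij = 2(alpha_i, alpha_j)/(alpha_j, alpha_j); the resulting 7x7 Cartan matrix is
[[2, 0, 0, -1, 0, 0, 0], [0, 2, 0, 0, -1, 0, -1], [0, 0, 2, 0, -1, 0, 0], [-1, 0, 0, 2, -1, 0, 0], [0, -1, -1, -1, 2, 0, 0], [0, 0, 0, 0, 0, 2, -1], [0, -1, 0, 0, 0, -1, 2]].
All simple roots have the same length, so the diagram is simply laced. The associated Dynkin diagram is a chain of 6 nodes with one extra node attached to the third node from one end (E_7), so the type is E_7.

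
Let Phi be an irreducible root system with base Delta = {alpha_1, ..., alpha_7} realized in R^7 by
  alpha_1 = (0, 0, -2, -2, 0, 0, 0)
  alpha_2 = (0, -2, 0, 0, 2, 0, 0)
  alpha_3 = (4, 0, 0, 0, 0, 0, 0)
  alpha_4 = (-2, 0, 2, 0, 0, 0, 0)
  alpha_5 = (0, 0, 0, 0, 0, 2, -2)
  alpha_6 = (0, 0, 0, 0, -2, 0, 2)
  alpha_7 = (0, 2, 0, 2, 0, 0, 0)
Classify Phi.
C_7 (sp(14))

Compute the Cartan integers a_ij = 2(alpha_i, alpha_j)/(alpha_j, alpha_j); the resulting 7x7 Cartan matrix is
[[2, 0, 0, -1, 0, 0, -1], [0, 2, 0, 0, 0, -1, -1], [0, 0, 2, -2, 0, 0, 0], [-1, 0, -1, 2, 0, 0, 0], [0, 0, 0, 0, 2, -1, 0], [0, -1, 0, 0, -1, 2, 0], [-1, -1, 0, 0, 0, 0, 2]].
The roots have two lengths (squared-length ratio 2:1); the short ones are alpha_{1,2,4,5,6,7}. The associated Dynkin diagram is a chain of 7 nodes with a double edge at one end; the terminal node there is the unique long simple root (C_7), so the type is C_7 (the algebra sp(14)).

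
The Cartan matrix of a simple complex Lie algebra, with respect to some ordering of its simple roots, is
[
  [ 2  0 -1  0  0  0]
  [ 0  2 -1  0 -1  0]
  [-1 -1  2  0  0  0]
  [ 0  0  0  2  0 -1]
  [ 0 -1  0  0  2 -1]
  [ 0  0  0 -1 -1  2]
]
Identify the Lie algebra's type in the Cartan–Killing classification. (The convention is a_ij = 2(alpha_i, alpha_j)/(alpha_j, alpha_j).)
A6

The matrix has rank 6 with 2's on the diagonal. Reading the off-diagonal entries as Dynkin edges (a single edge where a_ij = a_ji = -1; a double or triple edge where a_ij * a_ji = 2 or 3), the diagram is a chain of 6 nodes with single edges (A_6). One simple-root ordering that puts it in standard form is (alpha_1, alpha_3, alpha_2, alpha_5, alpha_6, alpha_4). So the algebra is type A_6, i.e. sl(7).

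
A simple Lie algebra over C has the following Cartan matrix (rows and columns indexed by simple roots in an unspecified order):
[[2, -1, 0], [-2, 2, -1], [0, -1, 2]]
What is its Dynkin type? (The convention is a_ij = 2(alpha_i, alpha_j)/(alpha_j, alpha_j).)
The matrix has rank 3 with 2's on the diagonal. Reading the off-diagonal entries as Dynkin edges (a single edge where a_ij = a_ji = -1; a double or triple edge where a_ij * a_ji = 2 or 3), the diagram is a chain of 3 nodes with a double edge at one end; the terminal node there is the unique short simple root (B_3). One simple-root ordering that puts it in standard form is (alpha_3, alpha_2, alpha_1). So the algebra is type B_3, i.e. so(7).

B3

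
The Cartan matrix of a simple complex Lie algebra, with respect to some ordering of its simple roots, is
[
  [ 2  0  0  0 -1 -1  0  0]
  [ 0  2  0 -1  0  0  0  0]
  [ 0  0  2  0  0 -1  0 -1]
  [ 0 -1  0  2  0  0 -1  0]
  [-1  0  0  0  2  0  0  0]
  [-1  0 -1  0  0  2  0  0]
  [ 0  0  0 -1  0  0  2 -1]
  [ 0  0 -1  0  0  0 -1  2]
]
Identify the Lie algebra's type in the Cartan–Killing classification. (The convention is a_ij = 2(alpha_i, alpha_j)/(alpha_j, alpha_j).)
A_8

The matrix has rank 8 with 2's on the diagonal. Reading the off-diagonal entries as Dynkin edges (a single edge where a_ij = a_ji = -1; a double or triple edge where a_ij * a_ji = 2 or 3), the diagram is a chain of 8 nodes with single edges (A_8). One simple-root ordering that puts it in standard form is (alpha_2, alpha_4, alpha_7, alpha_8, alpha_3, alpha_6, alpha_1, alpha_5). So the algebra is type A_8, i.e. sl(9).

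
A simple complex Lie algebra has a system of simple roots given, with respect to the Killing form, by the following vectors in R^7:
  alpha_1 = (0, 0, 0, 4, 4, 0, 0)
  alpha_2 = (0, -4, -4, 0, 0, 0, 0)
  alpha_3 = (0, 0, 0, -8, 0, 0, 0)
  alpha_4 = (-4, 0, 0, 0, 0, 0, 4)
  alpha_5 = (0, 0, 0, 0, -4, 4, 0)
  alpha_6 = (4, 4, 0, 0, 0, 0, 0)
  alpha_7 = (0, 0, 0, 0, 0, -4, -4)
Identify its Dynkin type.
Compute the Cartan integers a_ij = 2(alpha_i, alpha_j)/(alpha_j, alpha_j); the resulting 7x7 Cartan matrix is
[[2, 0, -1, 0, -1, 0, 0], [0, 2, 0, 0, 0, -1, 0], [-2, 0, 2, 0, 0, 0, 0], [0, 0, 0, 2, 0, -1, -1], [-1, 0, 0, 0, 2, 0, -1], [0, -1, 0, -1, 0, 2, 0], [0, 0, 0, -1, -1, 0, 2]].
The roots have two lengths (squared-length ratio 2:1); the short ones are alpha_{1,2,4,5,6,7}. The associated Dynkin diagram is a chain of 7 nodes with a double edge at one end; the terminal node there is the unique long simple root (C_7), so the type is C_7 (the algebra sp(14)).

C_7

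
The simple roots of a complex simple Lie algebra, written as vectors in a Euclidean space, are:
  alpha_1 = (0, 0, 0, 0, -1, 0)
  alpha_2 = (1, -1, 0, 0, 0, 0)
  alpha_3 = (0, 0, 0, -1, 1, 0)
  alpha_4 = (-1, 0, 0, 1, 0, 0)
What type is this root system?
B4

Compute the Cartan integers a_ij = 2(alpha_i, alpha_j)/(alpha_j, alpha_j); the resulting 4x4 Cartan matrix is
[[2, 0, -1, 0], [0, 2, 0, -1], [-2, 0, 2, -1], [0, -1, -1, 2]].
The roots have two lengths (squared-length ratio 2:1); the short ones are alpha_{1}. The associated Dynkin diagram is a chain of 4 nodes with a double edge at one end; the terminal node there is the unique short simple root (B_4), so the type is B_4 (the algebra so(9)).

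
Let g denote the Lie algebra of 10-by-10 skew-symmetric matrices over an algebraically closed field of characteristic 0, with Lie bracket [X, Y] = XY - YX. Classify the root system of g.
This is so(10) with 10 even, which has dimension 10(10-1)/2 = 45 and rank 10/2 = 5. In the classification of classical Lie algebras, the orthogonal algebra so(2n) in an even number of variables has type D_n; here n = 5, so the Dynkin diagram is a chain of 3 nodes with a fork of two nodes at one end (D_5). Hence the type is D_5.

D_5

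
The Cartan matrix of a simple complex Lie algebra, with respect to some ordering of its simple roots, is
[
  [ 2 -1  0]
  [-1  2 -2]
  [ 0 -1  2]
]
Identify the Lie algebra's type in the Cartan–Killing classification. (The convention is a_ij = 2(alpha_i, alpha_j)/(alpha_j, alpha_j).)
The matrix has rank 3 with 2's on the diagonal. Reading the off-diagonal entries as Dynkin edges (a single edge where a_ij = a_ji = -1; a double or triple edge where a_ij * a_ji = 2 or 3), the diagram is a chain of 3 nodes with a double edge at one end; the terminal node there is the unique short simple root (B_3). One simple-root ordering that puts it in standard form is (alpha_1, alpha_2, alpha_3). So the algebra is type B_3, i.e. so(7).

B_3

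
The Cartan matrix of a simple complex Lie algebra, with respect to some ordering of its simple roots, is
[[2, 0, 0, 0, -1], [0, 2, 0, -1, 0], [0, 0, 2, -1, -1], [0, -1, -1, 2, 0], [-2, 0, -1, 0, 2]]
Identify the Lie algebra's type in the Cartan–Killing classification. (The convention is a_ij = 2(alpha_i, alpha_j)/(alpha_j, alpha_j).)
The matrix has rank 5 with 2's on the diagonal. Reading the off-diagonal entries as Dynkin edges (a single edge where a_ij = a_ji = -1; a double or triple edge where a_ij * a_ji = 2 or 3), the diagram is a chain of 5 nodes with a double edge at one end; the terminal node there is the unique short simple root (B_5). One simple-root ordering that puts it in standard form is (alpha_2, alpha_4, alpha_3, alpha_5, alpha_1). So the algebra is type B_5, i.e. so(11).

type B_5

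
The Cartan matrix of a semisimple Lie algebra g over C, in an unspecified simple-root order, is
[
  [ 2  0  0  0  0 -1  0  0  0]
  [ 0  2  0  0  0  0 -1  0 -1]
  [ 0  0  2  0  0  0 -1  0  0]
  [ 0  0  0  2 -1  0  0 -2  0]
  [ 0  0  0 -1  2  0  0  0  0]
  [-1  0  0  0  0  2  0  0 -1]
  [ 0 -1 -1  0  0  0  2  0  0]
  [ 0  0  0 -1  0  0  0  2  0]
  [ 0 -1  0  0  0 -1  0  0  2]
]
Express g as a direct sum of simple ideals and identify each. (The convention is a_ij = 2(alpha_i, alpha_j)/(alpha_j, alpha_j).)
type A_6 + type B_3

The diagram associated to this matrix has two connected components: the simple roots {alpha_1, alpha_2, alpha_3, alpha_6, alpha_7, alpha_9} form a chain of 6 nodes with single edges (A_6), and {alpha_4, alpha_5, alpha_8} form a chain of 3 nodes with a double edge at one end; the terminal node there is the unique short simple root (B_3). A semisimple Lie algebra decomposes uniquely as the direct sum of simple ideals, one per connected component of its Dynkin diagram, so g ≅ A_6 ⊕ B_3 (dimension 48 + 21 = 69).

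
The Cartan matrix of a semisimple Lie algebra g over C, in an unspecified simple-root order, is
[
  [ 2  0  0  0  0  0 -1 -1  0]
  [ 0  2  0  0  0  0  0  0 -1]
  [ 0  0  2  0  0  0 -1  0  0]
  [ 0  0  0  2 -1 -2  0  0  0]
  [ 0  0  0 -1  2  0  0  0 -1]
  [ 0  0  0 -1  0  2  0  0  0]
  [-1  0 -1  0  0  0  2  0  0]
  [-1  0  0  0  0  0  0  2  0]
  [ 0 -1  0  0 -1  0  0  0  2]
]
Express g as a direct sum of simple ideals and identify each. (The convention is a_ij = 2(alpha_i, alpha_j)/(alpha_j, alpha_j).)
type A_4 ⊕ type B_5

The diagram associated to this matrix has two connected components: the simple roots {alpha_1, alpha_3, alpha_7, alpha_8} form a chain of 4 nodes with single edges (A_4), and {alpha_2, alpha_4, alpha_5, alpha_6, alpha_9} form a chain of 5 nodes with a double edge at one end; the terminal node there is the unique short simple root (B_5). A semisimple Lie algebra decomposes uniquely as the direct sum of simple ideals, one per connected component of its Dynkin diagram, so g ≅ A_4 ⊕ B_5 (dimension 24 + 55 = 79).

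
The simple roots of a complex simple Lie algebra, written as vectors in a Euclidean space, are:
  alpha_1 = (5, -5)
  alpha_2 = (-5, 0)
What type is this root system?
B_2 (so(5))

Compute the Cartan integers a_ij = 2(alpha_i, alpha_j)/(alpha_j, alpha_j); the resulting 2x2 Cartan matrix is
[[2, -2], [-1, 2]].
The roots have two lengths (squared-length ratio 2:1); the short ones are alpha_{2}. The associated Dynkin diagram is a chain of 2 nodes with a double edge at one end; the terminal node there is the unique short simple root (B_2), so the type is B_2 (the algebra so(5)).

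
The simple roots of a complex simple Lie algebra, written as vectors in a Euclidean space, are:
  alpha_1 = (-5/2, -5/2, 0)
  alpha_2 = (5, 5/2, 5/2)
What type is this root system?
Compute the Cartan integers a_ij = 2(alpha_i, alpha_j)/(alpha_j, alpha_j); the resulting 2x2 Cartan matrix is
[[2, -1], [-3, 2]].
The roots have two lengths (squared-length ratio 3:1); the short ones are alpha_{1}. The associated Dynkin diagram is two nodes joined by a triple edge (G_2), so the type is G_2.

G2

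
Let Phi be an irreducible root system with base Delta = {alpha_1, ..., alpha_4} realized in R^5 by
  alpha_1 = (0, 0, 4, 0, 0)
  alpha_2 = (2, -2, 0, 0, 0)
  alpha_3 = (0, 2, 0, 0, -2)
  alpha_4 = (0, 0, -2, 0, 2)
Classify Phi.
C_4 (sp(8))

Compute the Cartan integers a_ij = 2(alpha_i, alpha_j)/(alpha_j, alpha_j); the resulting 4x4 Cartan matrix is
[[2, 0, 0, -2], [0, 2, -1, 0], [0, -1, 2, -1], [-1, 0, -1, 2]].
The roots have two lengths (squared-length ratio 2:1); the short ones are alpha_{2,3,4}. The associated Dynkin diagram is a chain of 4 nodes with a double edge at one end; the terminal node there is the unique long simple root (C_4), so the type is C_4 (the algebra sp(8)).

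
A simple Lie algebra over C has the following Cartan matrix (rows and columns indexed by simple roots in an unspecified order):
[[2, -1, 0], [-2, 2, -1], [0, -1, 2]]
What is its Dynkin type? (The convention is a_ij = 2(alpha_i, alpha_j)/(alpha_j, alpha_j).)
The matrix has rank 3 with 2's on the diagonal. Reading the off-diagonal entries as Dynkin edges (a single edge where a_ij = a_ji = -1; a double or triple edge where a_ij * a_ji = 2 or 3), the diagram is a chain of 3 nodes with a double edge at one end; the terminal node there is the unique short simple root (B_3). One simple-root ordering that puts it in standard form is (alpha_3, alpha_2, alpha_1). So the algebra is type B_3, i.e. so(7).

B_3 (so(7))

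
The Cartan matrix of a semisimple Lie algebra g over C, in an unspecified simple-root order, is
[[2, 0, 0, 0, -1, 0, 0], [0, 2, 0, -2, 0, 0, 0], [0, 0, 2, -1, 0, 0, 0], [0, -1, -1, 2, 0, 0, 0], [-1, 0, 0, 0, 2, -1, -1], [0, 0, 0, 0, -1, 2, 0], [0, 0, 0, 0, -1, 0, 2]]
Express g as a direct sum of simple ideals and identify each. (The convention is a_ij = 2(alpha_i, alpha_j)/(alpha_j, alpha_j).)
The diagram associated to this matrix has two connected components: the simple roots {alpha_2, alpha_3, alpha_4} form a chain of 3 nodes with a double edge at one end; the terminal node there is the unique long simple root (C_3), and {alpha_1, alpha_5, alpha_6, alpha_7} form a chain of 2 nodes with a fork of two nodes at one end (D_4). A semisimple Lie algebra decomposes uniquely as the direct sum of simple ideals, one per connected component of its Dynkin diagram, so g ≅ C_3 ⊕ D_4 (dimension 21 + 28 = 49).

C_3 + D_4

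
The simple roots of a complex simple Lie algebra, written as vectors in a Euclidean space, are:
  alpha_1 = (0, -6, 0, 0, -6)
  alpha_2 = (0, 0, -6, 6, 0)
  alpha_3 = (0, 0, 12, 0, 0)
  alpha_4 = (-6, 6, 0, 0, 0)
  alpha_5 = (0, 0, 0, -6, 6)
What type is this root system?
C_5 (sp(10))

Compute the Cartan integers a_ij = 2(alpha_i, alpha_j)/(alpha_j, alpha_j); the resulting 5x5 Cartan matrix is
[[2, 0, 0, -1, -1], [0, 2, -1, 0, -1], [0, -2, 2, 0, 0], [-1, 0, 0, 2, 0], [-1, -1, 0, 0, 2]].
The roots have two lengths (squared-length ratio 2:1); the short ones are alpha_{1,2,4,5}. The associated Dynkin diagram is a chain of 5 nodes with a double edge at one end; the terminal node there is the unique long simple root (C_5), so the type is C_5 (the algebra sp(10)).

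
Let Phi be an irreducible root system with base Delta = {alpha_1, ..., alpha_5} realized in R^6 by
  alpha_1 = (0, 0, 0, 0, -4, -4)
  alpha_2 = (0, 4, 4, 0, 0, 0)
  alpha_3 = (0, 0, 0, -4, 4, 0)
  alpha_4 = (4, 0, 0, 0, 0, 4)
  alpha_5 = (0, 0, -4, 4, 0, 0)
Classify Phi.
Compute the Cartan integers a_ij = 2(alpha_i, alpha_j)/(alpha_j, alpha_j); the resulting 5x5 Cartan matrix is
[[2, 0, -1, -1, 0], [0, 2, 0, 0, -1], [-1, 0, 2, 0, -1], [-1, 0, 0, 2, 0], [0, -1, -1, 0, 2]].
All simple roots have the same length, so the diagram is simply laced. The associated Dynkin diagram is a chain of 5 nodes with single edges (A_5), so the type is A_5 (the algebra sl(6)).

A5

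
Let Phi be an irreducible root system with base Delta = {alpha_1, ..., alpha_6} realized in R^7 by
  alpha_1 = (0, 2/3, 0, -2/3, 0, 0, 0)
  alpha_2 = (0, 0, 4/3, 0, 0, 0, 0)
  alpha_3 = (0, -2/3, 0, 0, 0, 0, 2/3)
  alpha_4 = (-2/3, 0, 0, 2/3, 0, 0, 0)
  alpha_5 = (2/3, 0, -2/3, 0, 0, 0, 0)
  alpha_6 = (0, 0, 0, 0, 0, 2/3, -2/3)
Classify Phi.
type C_6

Compute the Cartan integers a_ij = 2(alpha_i, alpha_j)/(alpha_j, alpha_j); the resulting 6x6 Cartan matrix is
[[2, 0, -1, -1, 0, 0], [0, 2, 0, 0, -2, 0], [-1, 0, 2, 0, 0, -1], [-1, 0, 0, 2, -1, 0], [0, -1, 0, -1, 2, 0], [0, 0, -1, 0, 0, 2]].
The roots have two lengths (squared-length ratio 2:1); the short ones are alpha_{1,3,4,5,6}. The associated Dynkin diagram is a chain of 6 nodes with a double edge at one end; the terminal node there is the unique long simple root (C_6), so the type is C_6 (the algebra sp(12)).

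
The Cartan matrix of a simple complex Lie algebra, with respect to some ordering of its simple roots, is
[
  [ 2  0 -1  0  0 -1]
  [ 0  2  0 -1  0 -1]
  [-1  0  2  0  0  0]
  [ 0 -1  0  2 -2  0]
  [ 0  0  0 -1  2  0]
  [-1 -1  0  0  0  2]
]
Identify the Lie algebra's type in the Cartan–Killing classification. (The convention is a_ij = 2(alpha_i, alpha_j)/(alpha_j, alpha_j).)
type B_6

The matrix has rank 6 with 2's on the diagonal. Reading the off-diagonal entries as Dynkin edges (a single edge where a_ij = a_ji = -1; a double or triple edge where a_ij * a_ji = 2 or 3), the diagram is a chain of 6 nodes with a double edge at one end; the terminal node there is the unique short simple root (B_6). One simple-root ordering that puts it in standard form is (alpha_3, alpha_1, alpha_6, alpha_2, alpha_4, alpha_5). So the algebra is type B_6, i.e. so(13).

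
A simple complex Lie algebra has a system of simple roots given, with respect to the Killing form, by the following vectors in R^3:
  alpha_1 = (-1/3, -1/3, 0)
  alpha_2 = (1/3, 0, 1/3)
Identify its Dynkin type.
A_2

Compute the Cartan integers a_ij = 2(alpha_i, alpha_j)/(alpha_j, alpha_j); the resulting 2x2 Cartan matrix is
[[2, -1], [-1, 2]].
All simple roots have the same length, so the diagram is simply laced. The associated Dynkin diagram is a chain of 2 nodes with single edges (A_2), so the type is A_2 (the algebra sl(3)).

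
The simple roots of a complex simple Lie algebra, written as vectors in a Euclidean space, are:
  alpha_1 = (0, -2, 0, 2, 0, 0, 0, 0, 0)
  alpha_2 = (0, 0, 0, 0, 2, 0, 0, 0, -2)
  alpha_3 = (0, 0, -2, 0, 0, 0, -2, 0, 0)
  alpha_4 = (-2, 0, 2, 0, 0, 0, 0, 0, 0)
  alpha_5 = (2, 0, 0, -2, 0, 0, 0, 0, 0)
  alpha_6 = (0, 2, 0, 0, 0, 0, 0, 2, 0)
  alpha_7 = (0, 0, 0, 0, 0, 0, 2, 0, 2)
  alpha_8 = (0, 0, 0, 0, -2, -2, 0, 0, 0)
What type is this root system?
A_8 (sl(9))

Compute the Cartan integers a_ij = 2(alpha_i, alpha_j)/(alpha_j, alpha_j); the resulting 8x8 Cartan matrix is
[[2, 0, 0, 0, -1, -1, 0, 0], [0, 2, 0, 0, 0, 0, -1, -1], [0, 0, 2, -1, 0, 0, -1, 0], [0, 0, -1, 2, -1, 0, 0, 0], [-1, 0, 0, -1, 2, 0, 0, 0], [-1, 0, 0, 0, 0, 2, 0, 0], [0, -1, -1, 0, 0, 0, 2, 0], [0, -1, 0, 0, 0, 0, 0, 2]].
All simple roots have the same length, so the diagram is simply laced. The associated Dynkin diagram is a chain of 8 nodes with single edges (A_8), so the type is A_8 (the algebra sl(9)).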